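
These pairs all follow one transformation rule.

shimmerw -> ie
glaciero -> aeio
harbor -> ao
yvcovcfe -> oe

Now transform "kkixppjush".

What's happening: swap each adjacent pair of characters (1↔2, 3↔4, ...), then keep only the vowels.
So "kkixppjush" becomes "iu".

iu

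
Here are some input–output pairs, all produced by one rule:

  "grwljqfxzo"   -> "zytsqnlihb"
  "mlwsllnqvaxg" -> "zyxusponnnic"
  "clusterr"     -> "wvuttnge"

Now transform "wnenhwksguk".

yywuppmmjig

Looking at the pairs, the operation is to shift every letter 2 places forward in the alphabet (wrapping around), then sort the characters into reverse alphabetical order.
Working it through for "wnenhwksguk": intermediate "ypgpjymuiwm", final "yywuppmmjig".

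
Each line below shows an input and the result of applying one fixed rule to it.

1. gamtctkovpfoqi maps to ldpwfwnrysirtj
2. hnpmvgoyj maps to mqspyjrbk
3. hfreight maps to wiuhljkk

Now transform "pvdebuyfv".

The rule is to shift every letter 3 places forward in the alphabet (wrapping around), then swap the first and last characters.
Working it through for "pvdebuyfv": intermediate "syghexbiy", final "yyghexbis".

yyghexbis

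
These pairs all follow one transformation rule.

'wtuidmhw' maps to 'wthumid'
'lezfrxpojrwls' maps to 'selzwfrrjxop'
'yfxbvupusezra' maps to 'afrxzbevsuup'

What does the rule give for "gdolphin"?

ndiohlp

In each case the input is transformed by: take characters alternately from the front and the back (1st, last, 2nd, 2nd-last, ...), then delete the first character.
On "gdolphin": the first step gives "gndiohlp", and the second then gives "ndiohlp".
(Check on "lezfrxpojrwls": → "lselzwfrrjxop" → "selzwfrrjxop" ✓)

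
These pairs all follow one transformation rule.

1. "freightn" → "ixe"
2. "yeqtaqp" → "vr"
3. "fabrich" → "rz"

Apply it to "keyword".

In each case the input is transformed by: keep one character in every 3, starting at position 2 (positions 2nd, 5th, 8th, ...), then shift every letter 9 places backward in the alphabet (wrapping around).
On "keyword": the first step gives "eo", and the second then gives "vf".

vf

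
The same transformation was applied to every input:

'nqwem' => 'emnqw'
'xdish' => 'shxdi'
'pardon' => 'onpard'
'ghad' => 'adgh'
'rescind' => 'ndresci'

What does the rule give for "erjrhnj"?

Looking at the pairs, the operation is to move the last 2 characters to the front (rotate right by 2).
For "erjrhnj" the result is "njerjrh".

njerjrh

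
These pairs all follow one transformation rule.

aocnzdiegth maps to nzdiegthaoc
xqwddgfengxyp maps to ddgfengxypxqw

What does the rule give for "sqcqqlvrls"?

Looking at the pairs, the operation is to move the first 3 characters to the end (rotate left by 3).
On "sqcqqlvrls" that produces "qqlvrlssqc".

qqlvrlssqc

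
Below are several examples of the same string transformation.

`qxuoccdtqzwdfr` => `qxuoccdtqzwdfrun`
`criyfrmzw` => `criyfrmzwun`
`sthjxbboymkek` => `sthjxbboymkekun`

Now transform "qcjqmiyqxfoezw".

In each case the input is transformed by: append "un".
So "qcjqmiyqxfoezw" becomes "qcjqmiyqxfoezwun".

qcjqmiyqxfoezwun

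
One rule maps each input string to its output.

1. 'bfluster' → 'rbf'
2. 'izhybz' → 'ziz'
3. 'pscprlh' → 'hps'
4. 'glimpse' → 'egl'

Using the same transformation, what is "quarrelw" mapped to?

In each case the input is transformed by: move the first 2 characters to the end (rotate left by 2), then keep only the last 3 characters.
"quarrelw" → "arrelwqu" → "wqu".
(Check on "glimpse": → "impsegl" → "egl" ✓)

wqu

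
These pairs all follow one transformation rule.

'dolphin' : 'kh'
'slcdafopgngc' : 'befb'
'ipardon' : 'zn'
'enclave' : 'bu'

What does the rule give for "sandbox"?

What's happening: keep one character in every 3, starting at position 3 (positions 3rd, 6th, 9th, ...), then shift every letter 1 place backward in the alphabet (wrapping around).
Starting from "sandbox": after the first operation, "no"; after the second, "mn".

mn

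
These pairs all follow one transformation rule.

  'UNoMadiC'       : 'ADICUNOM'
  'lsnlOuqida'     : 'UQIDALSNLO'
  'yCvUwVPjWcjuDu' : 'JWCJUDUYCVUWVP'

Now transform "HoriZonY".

In each case the input is transformed by: swap the front and back halves of the string, then convert every letter to uppercase.
"HoriZonY" → "ZonYHori" → "ZONYHORI".

ZONYHORI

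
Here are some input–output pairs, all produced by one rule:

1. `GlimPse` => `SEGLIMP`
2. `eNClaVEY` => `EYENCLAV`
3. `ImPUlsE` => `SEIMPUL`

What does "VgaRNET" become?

What's happening: move the last 2 characters to the front (rotate right by 2), then convert every letter to uppercase.
On "VgaRNET": the first step gives "ETVgaRN", and the second then gives "ETVGARN".
(Check on "eNClaVEY": → "EYeNClaV" → "EYENCLAV" ✓)

ETVGARN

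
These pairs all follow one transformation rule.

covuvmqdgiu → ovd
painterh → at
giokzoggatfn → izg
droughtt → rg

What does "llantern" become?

lt

Each output is the input with this applied: keep one character in every 3, starting at position 2 (positions 2nd, 5th, 8th, ...), then delete the last character.
"llantern" → "ltn" → "lt".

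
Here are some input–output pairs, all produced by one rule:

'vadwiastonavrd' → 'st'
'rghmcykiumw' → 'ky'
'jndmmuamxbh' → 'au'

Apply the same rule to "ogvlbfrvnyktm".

The pattern: take characters alternately from the front and the back (1st, last, 2nd, 2nd-last, ...), then keep only the last 2 characters.
So "ogvlbfrvnyktm" becomes "vr".
(Check on "jndmmuamxbh": → "jhnbdxmmmau" → "au" ✓)

vr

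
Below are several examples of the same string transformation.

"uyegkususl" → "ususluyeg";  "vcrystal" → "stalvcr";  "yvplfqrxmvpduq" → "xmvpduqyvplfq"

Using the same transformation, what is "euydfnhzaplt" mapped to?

hzaplteuydf

Rule — swap the front and back halves of the string, then delete the last character.
On "euydfnhzaplt": the first step gives "hzaplteuydfn", and the second then gives "hzaplteuydf".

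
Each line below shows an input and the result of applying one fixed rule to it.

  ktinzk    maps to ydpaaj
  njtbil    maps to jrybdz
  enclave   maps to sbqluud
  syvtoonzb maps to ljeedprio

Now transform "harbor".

hrehxq

The rule is to shift every letter 10 places backward in the alphabet (wrapping around), then move the first 2 characters to the end (rotate left by 2).
So "harbor" becomes "hrehxq".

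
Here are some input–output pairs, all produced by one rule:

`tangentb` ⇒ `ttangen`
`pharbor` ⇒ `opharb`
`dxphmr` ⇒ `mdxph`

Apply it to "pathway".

apathw

Looking at the pairs, the operation is to delete the last character, then move the last character to the front.
For "pathway", step one produces "pathwa"; step two turns that into "apathw".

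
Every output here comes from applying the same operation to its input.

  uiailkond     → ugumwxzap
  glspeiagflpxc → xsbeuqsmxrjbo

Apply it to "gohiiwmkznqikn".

asutiuwyzluczw

What's happening: swap each adjacent pair of characters (1↔2, 3↔4, ...), then shift every letter 12 places forward in the alphabet (wrapping around).
Applying both steps to "gohiiwmkznqikn": "ogihwikmnziqnk", then "asutiuwyzluczw".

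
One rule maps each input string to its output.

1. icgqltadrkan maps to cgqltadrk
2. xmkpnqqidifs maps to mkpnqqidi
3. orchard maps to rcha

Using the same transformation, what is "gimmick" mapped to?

What's happening: delete the last 2 characters, then delete the first character.
For "gimmick", step one produces "gimmi"; step two turns that into "immi".

immi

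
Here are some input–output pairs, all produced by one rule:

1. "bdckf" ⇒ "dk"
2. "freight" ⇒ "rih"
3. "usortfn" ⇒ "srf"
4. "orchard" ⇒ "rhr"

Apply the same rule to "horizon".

The transformation: keep every other character starting from the second (positions 2nd, 4th, 6th, ...).
"horizon" → "oio".

oio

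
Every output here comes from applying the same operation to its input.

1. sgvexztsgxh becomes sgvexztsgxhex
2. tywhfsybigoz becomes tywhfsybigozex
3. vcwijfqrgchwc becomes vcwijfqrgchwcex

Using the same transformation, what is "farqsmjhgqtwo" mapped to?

In each case the input is transformed by: append "ex".
Applying that to "farqsmjhgqtwo" gives "farqsmjhgqtwoex".

farqsmjhgqtwoex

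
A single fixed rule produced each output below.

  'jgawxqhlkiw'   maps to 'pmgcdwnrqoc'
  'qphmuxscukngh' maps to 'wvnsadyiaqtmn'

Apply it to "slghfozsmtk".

What's happening: shift every letter 6 places forward in the alphabet (wrapping around).
"slghfozsmtk" → "yrmnlufyszq".

yrmnlufyszq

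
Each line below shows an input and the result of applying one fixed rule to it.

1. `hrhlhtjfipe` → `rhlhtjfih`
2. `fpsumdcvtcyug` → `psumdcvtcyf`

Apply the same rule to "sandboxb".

The rule is to delete the last 2 characters, then move the first character to the end.
Working it through for "sandboxb": intermediate "sandbo", final "andbos".

andbos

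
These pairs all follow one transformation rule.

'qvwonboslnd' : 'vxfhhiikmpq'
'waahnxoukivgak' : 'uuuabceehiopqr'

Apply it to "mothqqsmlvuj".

bdfggikkmnop

Each output is the input with this applied: sort the characters into alphabetical order, then shift every letter 6 places backward in the alphabet (wrapping around).
"mothqqsmlvuj" → "bdfggikkmnop".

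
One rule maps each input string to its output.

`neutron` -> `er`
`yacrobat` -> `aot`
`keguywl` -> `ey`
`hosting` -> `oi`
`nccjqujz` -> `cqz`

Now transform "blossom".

The rule is to keep one character in every 3, starting at position 2 (positions 2nd, 5th, 8th, ...).
Doing the same to "blossom": "ls".

ls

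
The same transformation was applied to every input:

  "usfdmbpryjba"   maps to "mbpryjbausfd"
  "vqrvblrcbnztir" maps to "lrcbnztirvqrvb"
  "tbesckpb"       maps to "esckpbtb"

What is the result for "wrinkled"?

inkledwr

Rule — swap the front and back halves of the string, then move the last 2 characters to the front (rotate right by 2).
"wrinkled" → "kledwrin" → "inkledwr".
(Check on "vqrvblrcbnztir": → "cbnztirvqrvblr" → "lrcbnztirvqrvb" ✓)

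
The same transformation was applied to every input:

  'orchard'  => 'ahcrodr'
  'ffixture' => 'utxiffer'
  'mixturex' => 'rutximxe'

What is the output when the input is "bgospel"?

The rule is to move the last 2 characters to the front (rotate right by 2), then reverse the string.
Starting from "bgospel": after the first operation, "elbgosp"; after the second, "psogble".

psogble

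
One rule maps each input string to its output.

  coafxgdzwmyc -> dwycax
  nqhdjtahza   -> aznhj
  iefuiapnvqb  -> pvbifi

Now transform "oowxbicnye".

In each case the input is transformed by: keep every other character starting from the first (positions 1st, 3rd, 5th, ...), then move the first 3 characters to the end (rotate left by 3).
For "oowxbicnye" the result is "cyowb".

cyowb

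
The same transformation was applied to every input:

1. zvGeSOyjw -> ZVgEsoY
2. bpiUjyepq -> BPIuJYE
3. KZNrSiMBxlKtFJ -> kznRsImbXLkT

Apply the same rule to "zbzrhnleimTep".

In each case the input is transformed by: delete the last 2 characters, then flip the case of every letter.
Starting from "zbzrhnleimTep": after the first operation, "zbzrhnleimT"; after the second, "ZBZRHNLEIMt".
(Check on "bpiUjyepq": → "bpiUjye" → "BPIuJYE" ✓)

ZBZRHNLEIMt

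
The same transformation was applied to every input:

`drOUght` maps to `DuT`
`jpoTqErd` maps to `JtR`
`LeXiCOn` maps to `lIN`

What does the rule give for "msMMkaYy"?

Mmy

Each output is the input with this applied: keep one character in every 3, starting at position 1 (positions 1st, 4th, 7th, ...), then flip the case of every letter.
For "msMMkaYy", step one produces "mMY"; step two turns that into "Mmy".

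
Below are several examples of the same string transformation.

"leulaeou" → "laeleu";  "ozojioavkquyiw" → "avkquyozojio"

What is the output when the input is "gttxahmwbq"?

ahmwgttx

Each output is the input with this applied: delete the last 2 characters, then swap the front and back halves of the string.
Starting from "gttxahmwbq": after the first operation, "gttxahmw"; after the second, "ahmwgttx".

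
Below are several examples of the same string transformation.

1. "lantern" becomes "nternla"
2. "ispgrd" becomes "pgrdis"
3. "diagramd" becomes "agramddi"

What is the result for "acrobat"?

Rule — move the first 2 characters to the end (rotate left by 2).
For "acrobat" the result is "robatac".

robatac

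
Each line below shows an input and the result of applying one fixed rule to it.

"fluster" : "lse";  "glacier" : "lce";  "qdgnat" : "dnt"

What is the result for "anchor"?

What's happening: keep every other character starting from the second (positions 2nd, 4th, 6th, ...).
For "anchor" the result is "nhr".

nhr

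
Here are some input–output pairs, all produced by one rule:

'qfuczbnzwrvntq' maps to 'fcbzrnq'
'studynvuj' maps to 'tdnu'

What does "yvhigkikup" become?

The pattern: keep every other character starting from the second (positions 2nd, 4th, 6th, ...).
So "yvhigkikup" becomes "vikkp".

vikkp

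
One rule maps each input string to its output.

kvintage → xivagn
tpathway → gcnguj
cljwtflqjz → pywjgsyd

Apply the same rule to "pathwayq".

cngujn

Looking at the pairs, the operation is to delete the last 2 characters, then shift every letter 13 places forward in the alphabet (wrapping around) — i.e. ROT13.
Applying that to "pathwayq" gives "cngujn".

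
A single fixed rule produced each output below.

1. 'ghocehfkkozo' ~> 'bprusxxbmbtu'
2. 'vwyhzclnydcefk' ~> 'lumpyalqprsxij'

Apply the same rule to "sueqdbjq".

rdqowdfh

The transformation: shift every letter 13 places forward in the alphabet (wrapping around) — i.e. ROT13, then move the first 2 characters to the end (rotate left by 2).
"sueqdbjq" → "fhrdqowd" → "rdqowdfh".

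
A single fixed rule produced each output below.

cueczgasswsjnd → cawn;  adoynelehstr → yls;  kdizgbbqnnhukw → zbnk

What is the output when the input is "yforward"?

rr

The transformation: keep one character in every 3, starting at position 1 (positions 1st, 4th, 7th, ...), then delete the first character.
On "yforward": the first step gives "yrr", and the second then gives "rr".
(Check on "adoynelehstr": → "ayls" → "yls" ✓)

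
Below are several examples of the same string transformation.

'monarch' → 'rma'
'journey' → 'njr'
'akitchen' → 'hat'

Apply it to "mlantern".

The pattern: move the last 3 characters to the front (rotate right by 3), then keep one character in every 3, starting at position 1 (positions 1st, 4th, 7th, ...).
For "mlantern", step one produces "ernmlant"; step two turns that into "emn".

emn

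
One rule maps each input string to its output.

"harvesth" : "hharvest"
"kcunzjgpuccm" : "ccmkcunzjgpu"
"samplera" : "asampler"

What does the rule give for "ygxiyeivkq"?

kqygxiyeiv

The pattern: move the first 3 characters to the end (rotate left by 3), then swap the front and back halves of the string.
"ygxiyeivkq" → "kqygxiyeiv".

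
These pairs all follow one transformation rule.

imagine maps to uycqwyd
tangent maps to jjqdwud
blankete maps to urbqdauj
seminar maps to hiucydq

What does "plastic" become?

Rule — move the last character to the front, then shift every letter 10 places backward in the alphabet (wrapping around).
Starting from "plastic": after the first operation, "cplasti"; after the second, "sfbqijy".

sfbqijy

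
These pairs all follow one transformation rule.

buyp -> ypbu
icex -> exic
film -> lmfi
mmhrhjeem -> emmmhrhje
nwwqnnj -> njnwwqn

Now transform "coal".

The pattern: move the last 2 characters to the front (rotate right by 2).
So "coal" becomes "alco".

alco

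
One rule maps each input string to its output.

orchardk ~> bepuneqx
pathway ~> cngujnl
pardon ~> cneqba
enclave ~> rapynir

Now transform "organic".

betnavp

The transformation: shift every letter 13 places forward in the alphabet (wrapping around) — i.e. ROT13.
Applying that to "organic" gives "betnavp".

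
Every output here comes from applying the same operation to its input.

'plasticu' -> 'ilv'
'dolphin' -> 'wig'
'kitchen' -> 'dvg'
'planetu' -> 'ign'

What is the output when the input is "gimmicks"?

The transformation: shift every letter 7 places backward in the alphabet (wrapping around), then keep one character in every 3, starting at position 1 (positions 1st, 4th, 7th, ...).
"gimmicks" → "zfd".
(Check on "kitchen": → "dbmvaxg" → "dvg" ✓)

zfd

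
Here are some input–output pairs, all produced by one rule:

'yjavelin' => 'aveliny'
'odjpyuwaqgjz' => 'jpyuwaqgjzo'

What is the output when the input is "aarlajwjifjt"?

rlajwjifjta

What's happening: move the first character to the end, then delete the first character.
So "aarlajwjifjt" becomes "rlajwjifjta".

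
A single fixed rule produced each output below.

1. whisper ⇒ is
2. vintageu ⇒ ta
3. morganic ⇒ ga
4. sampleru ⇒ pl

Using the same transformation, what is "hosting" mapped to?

st

Each output is the input with this applied: delete the last 3 characters, then keep only the last 2 characters.
On "hosting": the first step gives "host", and the second then gives "st".
(Check on "whisper": → "whis" → "is" ✓)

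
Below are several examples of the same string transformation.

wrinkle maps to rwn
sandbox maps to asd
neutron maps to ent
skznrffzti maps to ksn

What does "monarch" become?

oma

The transformation: swap each adjacent pair of characters (1↔2, 3↔4, ...), then keep only the first 3 characters.
For "monarch", step one produces "omancrh"; step two turns that into "oma".
(Check on "wrinkle": → "rwnilke" → "rwn" ✓)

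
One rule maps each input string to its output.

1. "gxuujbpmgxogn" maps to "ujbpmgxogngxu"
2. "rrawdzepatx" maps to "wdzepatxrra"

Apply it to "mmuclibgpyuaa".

clibgpyuaammu

The transformation: move the first 3 characters to the end (rotate left by 3).
Applying that to "mmuclibgpyuaa" gives "clibgpyuaammu".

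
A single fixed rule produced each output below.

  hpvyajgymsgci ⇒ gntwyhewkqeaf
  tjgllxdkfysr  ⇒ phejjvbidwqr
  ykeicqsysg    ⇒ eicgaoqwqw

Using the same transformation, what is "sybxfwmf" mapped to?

Rule — swap the first and last characters, then shift every letter 2 places backward in the alphabet (wrapping around).
Working it through for "sybxfwmf": intermediate "fybxfwms", final "dwzvdukq".

dwzvdukq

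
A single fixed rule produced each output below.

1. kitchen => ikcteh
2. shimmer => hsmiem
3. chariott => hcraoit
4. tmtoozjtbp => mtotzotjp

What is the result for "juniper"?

The pattern: swap each adjacent pair of characters (1↔2, 3↔4, ...), then delete the last character.
On "juniper": the first step gives "ujinepr", and the second then gives "ujinep".
(Check on "shimmer": → "hsmiemr" → "hsmiem" ✓)

ujinep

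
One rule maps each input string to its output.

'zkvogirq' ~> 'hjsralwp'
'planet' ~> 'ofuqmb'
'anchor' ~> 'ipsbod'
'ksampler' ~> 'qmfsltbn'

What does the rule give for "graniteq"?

jufrhsbo

The rule is to shift every letter 1 place forward in the alphabet (wrapping around), then swap the front and back halves of the string.
On "graniteq": the first step gives "hsbojufr", and the second then gives "jufrhsbo".
(Check on "anchor": → "bodips" → "ipsbod" ✓)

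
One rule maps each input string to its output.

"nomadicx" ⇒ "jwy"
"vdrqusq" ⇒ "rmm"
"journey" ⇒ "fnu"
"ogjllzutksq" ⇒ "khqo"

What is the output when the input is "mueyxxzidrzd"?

The rule is to keep one character in every 3, starting at position 1 (positions 1st, 4th, 7th, ...), then shift every letter 4 places backward in the alphabet (wrapping around).
"mueyxxzidrzd" → "myzr" → "iuvn".
(Check on "vdrqusq": → "vqq" → "rmm" ✓)

iuvn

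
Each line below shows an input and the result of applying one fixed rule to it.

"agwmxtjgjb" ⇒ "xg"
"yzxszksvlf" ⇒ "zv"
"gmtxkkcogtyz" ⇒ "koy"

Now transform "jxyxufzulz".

What's happening: delete the first 3 characters, then keep one character in every 3, starting at position 2 (positions 2nd, 5th, 8th, ...).
For "jxyxufzulz" the result is "uu".

uu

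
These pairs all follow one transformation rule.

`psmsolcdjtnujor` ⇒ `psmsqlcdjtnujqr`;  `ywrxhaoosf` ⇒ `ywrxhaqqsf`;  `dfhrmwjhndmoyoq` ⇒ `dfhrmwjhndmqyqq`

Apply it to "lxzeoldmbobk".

Looking at the pairs, the operation is to replace every "o" with "q".
On "lxzeoldmbobk" that produces "lxzeqldmbqbk".

lxzeqldmbqbk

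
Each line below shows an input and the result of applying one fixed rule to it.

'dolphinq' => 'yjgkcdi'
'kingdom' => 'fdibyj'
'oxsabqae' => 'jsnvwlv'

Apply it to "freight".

amzdbc

In each case the input is transformed by: delete the last character, then shift every letter 5 places backward in the alphabet (wrapping around).
Working it through for "freight": intermediate "freigh", final "amzdbc".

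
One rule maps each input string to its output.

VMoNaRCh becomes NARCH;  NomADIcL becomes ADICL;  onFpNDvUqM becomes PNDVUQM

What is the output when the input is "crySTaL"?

The rule is to delete the first 3 characters, then convert every letter to uppercase.
Applying both steps to "crySTaL": "STaL", then "STAL".

STAL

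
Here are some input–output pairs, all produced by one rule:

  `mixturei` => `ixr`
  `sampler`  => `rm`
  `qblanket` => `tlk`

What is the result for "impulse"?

ep

Each output is the input with this applied: move the last 2 characters to the front (rotate right by 2), then keep one character in every 3, starting at position 2 (positions 2nd, 5th, 8th, ...).
On "impulse": the first step gives "seimpul", and the second then gives "ep".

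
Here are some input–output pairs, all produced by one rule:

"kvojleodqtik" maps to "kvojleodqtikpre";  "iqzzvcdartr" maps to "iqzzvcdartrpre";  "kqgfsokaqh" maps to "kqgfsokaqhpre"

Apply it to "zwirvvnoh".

The rule is to append "pre".
Doing the same to "zwirvvnoh": "zwirvvnohpre".

zwirvvnohpre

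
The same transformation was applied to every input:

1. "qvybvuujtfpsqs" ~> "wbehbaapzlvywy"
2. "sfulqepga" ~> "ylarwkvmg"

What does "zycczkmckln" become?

In each case the input is transformed by: shift every letter 6 places forward in the alphabet (wrapping around).
Doing the same to "zycczkmckln": "feiifqsiqrt".

feiifqsiqrt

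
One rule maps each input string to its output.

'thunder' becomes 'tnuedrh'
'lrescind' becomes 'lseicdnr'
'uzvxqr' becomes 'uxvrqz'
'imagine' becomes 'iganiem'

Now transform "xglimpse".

Rule — swap each adjacent pair of characters (1↔2, 3↔4, ...), then move the first character to the end.
Applying both steps to "xglimpse": "gxilpmes", then "xilpmesg".

xilpmesg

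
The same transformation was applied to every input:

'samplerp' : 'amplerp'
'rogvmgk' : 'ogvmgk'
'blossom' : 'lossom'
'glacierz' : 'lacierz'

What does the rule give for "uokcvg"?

okcvg

Each output is the input with this applied: delete the first character.
On "uokcvg" that produces "okcvg".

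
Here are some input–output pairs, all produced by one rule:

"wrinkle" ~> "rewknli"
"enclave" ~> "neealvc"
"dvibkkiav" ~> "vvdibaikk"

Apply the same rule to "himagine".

inheagmi

Each output is the input with this applied: swap each adjacent pair of characters (1↔2, 3↔4, ...), then take characters alternately from the front and the back (1st, last, 2nd, 2nd-last, ...).
Working it through for "himagine": intermediate "ihamigen", final "inheagmi".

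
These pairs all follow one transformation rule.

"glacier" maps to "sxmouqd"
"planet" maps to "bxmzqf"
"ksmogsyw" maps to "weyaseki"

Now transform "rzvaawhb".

dlhmmitn

Looking at the pairs, the operation is to shift every letter 12 places forward in the alphabet (wrapping around).
For "rzvaawhb" the result is "dlhmmitn".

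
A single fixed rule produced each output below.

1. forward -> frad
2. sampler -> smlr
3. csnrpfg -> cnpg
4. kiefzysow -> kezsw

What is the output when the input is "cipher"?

cpe

The pattern: keep every other character starting from the first (positions 1st, 3rd, 5th, ...).
"cipher" → "cpe".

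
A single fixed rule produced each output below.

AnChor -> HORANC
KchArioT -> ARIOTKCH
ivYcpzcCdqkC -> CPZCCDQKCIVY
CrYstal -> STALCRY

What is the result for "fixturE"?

TUREFIX

Looking at the pairs, the operation is to move the first 3 characters to the end (rotate left by 3), then convert every letter to uppercase.
For "fixturE", step one produces "turEfix"; step two turns that into "TUREFIX".
(Check on "KchArioT": → "ArioTKch" → "ARIOTKCH" ✓)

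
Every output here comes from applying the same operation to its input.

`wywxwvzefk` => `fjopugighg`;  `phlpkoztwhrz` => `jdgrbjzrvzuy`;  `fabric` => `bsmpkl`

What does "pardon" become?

nyxzkb

Looking at the pairs, the operation is to swap the front and back halves of the string, then shift every letter 10 places forward in the alphabet (wrapping around).
Working it through for "pardon": intermediate "donpar", final "nyxzkb".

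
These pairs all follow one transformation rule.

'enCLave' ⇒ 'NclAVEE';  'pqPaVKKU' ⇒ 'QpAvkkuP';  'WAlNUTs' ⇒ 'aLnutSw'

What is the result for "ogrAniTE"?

Looking at the pairs, the operation is to flip the case of every letter, then move the first character to the end.
"ogrAniTE" → "OGRaNIte" → "GRaNIteO".

GRaNIteO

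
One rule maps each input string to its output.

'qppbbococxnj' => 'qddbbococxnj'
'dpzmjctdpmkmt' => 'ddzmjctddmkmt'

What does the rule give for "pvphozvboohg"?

The transformation: replace every "p" with "d".
For "pvphozvboohg" the result is "dvdhozvboohg".

dvdhozvboohg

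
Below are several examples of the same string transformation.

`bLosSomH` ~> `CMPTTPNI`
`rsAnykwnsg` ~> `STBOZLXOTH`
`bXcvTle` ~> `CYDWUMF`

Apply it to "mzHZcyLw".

In each case the input is transformed by: shift every letter 1 place forward in the alphabet (wrapping around), then convert every letter to uppercase.
Applying both steps to "mzHZcyLw": "naIAdzMx", then "NAIADZMX".

NAIADZMX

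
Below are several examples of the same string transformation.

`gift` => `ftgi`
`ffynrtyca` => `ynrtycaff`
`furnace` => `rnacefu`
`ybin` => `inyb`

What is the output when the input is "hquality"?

ualityhq

What's happening: move the first 2 characters to the end (rotate left by 2).
For "hquality" the result is "ualityhq".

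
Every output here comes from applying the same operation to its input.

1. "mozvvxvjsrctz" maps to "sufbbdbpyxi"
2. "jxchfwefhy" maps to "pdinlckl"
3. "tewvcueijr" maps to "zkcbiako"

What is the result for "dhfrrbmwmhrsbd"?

jnlxxhscsnxy

What's happening: delete the last 2 characters, then shift every letter 6 places forward in the alphabet (wrapping around).
Starting from "dhfrrbmwmhrsbd": after the first operation, "dhfrrbmwmhrs"; after the second, "jnlxxhscsnxy".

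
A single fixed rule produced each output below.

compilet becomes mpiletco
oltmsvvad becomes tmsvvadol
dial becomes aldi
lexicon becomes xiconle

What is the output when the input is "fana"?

The pattern: move the first 2 characters to the end (rotate left by 2).
Applying that to "fana" gives "nafa".

nafa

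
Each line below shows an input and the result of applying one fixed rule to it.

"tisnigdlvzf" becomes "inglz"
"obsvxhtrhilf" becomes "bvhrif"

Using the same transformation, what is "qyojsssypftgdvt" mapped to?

The transformation: keep every other character starting from the second (positions 2nd, 4th, 6th, ...).
So "qyojsssypftgdvt" becomes "yjsyfgv".

yjsyfgv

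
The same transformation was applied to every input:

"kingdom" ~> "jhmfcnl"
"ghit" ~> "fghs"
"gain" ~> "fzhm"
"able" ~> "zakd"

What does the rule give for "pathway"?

Looking at the pairs, the operation is to shift every letter 1 place backward in the alphabet (wrapping around).
Applying that to "pathway" gives "ozsgvzx".

ozsgvzx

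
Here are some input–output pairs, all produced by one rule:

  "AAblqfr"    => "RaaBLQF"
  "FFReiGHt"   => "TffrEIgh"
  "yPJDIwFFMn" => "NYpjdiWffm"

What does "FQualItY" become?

yfqUALiT

What's happening: move the last character to the front, then flip the case of every letter.
"FQualItY" → "YFQualIt" → "yfqUALiT".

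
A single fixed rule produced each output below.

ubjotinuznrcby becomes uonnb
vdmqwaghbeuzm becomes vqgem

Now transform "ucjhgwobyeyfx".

uhoex

Looking at the pairs, the operation is to keep one character in every 3, starting at position 1 (positions 1st, 4th, 7th, ...).
Applying that to "ucjhgwobyeyfx" gives "uhoex".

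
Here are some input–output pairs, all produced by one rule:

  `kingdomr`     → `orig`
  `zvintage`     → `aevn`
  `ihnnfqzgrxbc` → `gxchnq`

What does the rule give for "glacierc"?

eclc

The rule is to keep every other character starting from the second (positions 2nd, 4th, 6th, ...), then swap the front and back halves of the string.
Applying both steps to "glacierc": "lcec", then "eclc".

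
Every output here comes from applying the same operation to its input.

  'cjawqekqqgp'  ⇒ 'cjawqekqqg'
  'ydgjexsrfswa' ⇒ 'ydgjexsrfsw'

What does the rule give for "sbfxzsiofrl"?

Rule — delete the last character.
"sbfxzsiofrl" → "sbfxzsiofr".

sbfxzsiofr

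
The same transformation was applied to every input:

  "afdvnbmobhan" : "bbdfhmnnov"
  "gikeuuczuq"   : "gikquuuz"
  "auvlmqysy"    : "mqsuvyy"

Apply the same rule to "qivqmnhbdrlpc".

dhilmnpqqrv

Looking at the pairs, the operation is to sort the characters into alphabetical order, then delete the first 2 characters.
"qivqmnhbdrlpc" → "bcdhilmnpqqrv" → "dhilmnpqqrv".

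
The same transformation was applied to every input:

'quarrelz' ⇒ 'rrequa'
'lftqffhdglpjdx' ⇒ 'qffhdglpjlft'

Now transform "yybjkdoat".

jkdoyyb

The rule is to delete the last 2 characters, then move the first 3 characters to the end (rotate left by 3).
For "yybjkdoat" the result is "jkdoyyb".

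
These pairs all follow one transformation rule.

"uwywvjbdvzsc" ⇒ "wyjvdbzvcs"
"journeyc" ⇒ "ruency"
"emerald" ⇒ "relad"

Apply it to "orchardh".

hcrahd

The rule is to delete the first 2 characters, then swap each adjacent pair of characters (1↔2, 3↔4, ...).
"orchardh" → "hcrahd".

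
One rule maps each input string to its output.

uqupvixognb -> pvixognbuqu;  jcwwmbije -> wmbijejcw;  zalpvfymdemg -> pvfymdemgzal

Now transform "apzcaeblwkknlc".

caeblwkknlcapz

Looking at the pairs, the operation is to move the first 3 characters to the end (rotate left by 3).
Applying that to "apzcaeblwkknlc" gives "caeblwkknlcapz".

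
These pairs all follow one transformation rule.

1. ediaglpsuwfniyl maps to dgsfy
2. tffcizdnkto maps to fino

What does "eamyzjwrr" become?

azr

The rule is to keep one character in every 3, starting at position 2 (positions 2nd, 5th, 8th, ...).
Doing the same to "eamyzjwrr": "azr".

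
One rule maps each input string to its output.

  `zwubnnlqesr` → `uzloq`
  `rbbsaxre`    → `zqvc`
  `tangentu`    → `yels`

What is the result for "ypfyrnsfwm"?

What's happening: keep every other character starting from the second (positions 2nd, 4th, 6th, ...), then shift every letter 2 places backward in the alphabet (wrapping around).
For "ypfyrnsfwm", step one produces "pynfm"; step two turns that into "nwldk".

nwldk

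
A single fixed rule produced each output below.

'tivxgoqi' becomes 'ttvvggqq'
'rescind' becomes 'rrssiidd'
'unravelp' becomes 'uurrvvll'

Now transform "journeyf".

jjuunnyy

Each output is the input with this applied: keep every other character starting from the first (positions 1st, 3rd, 5th, ...), then double every character.
Working it through for "journeyf": intermediate "juny", final "jjuunnyy".
(Check on "unravelp": → "urvl" → "uurrvvll" ✓)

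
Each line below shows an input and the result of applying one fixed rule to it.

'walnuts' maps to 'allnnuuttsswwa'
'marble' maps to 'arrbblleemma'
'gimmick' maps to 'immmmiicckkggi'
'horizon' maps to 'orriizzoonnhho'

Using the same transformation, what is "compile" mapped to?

Rule — double every character, then move the first 3 characters to the end (rotate left by 3).
Applying both steps to "compile": "ccoommppiillee", then "ommppiilleecco".

ommppiilleecco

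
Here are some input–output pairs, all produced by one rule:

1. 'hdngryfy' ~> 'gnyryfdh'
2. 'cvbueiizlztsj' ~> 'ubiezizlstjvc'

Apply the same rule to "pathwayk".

The rule is to swap each adjacent pair of characters (1↔2, 3↔4, ...), then move the first 2 characters to the end (rotate left by 2).
So "pathwayk" becomes "htawkyap".

htawkyap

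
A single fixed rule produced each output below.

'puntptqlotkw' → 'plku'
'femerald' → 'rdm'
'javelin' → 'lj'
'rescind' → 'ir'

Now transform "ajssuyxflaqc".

What's happening: move the first 3 characters to the end (rotate left by 3), then keep one character in every 3, starting at position 2 (positions 2nd, 5th, 8th, ...).
On "ajssuyxflaqc": the first step gives "suyxflaqcajs", and the second then gives "ufqj".

ufqj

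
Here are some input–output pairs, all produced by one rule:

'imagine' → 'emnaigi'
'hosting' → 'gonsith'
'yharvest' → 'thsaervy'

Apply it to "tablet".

taeblt

Looking at the pairs, the operation is to take characters alternately from the front and the back (1st, last, 2nd, 2nd-last, ...), then move the first character to the end.
"tablet" → "ttaebl" → "taeblt".
(Check on "imagine": → "iemnaig" → "emnaigi" ✓)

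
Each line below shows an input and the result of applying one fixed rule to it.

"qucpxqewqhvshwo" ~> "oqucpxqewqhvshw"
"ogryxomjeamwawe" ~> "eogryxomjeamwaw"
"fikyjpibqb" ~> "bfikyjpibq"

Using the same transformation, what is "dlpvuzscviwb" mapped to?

bdlpvuzscviw

Rule — move the last character to the front.
"dlpvuzscviwb" → "bdlpvuzscviw".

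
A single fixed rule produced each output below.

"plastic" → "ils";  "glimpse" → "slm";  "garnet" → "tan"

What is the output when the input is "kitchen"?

In each case the input is transformed by: keep every other character starting from the second (positions 2nd, 4th, 6th, ...), then move the last character to the front.
"kitchen" → "ice" → "eic".

eic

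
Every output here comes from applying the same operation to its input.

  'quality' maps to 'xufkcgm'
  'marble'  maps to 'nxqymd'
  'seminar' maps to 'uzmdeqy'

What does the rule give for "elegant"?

smzfqxq

Looking at the pairs, the operation is to shift every letter 12 places forward in the alphabet (wrapping around), then move the first 3 characters to the end (rotate left by 3).
"elegant" → "qxqsmzf" → "smzfqxq".
(Check on "quality": → "cgmxufk" → "xufkcgm" ✓)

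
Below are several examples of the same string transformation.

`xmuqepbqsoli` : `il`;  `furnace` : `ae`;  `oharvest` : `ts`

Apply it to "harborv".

The rule is to swap each adjacent pair of characters (1↔2, 3↔4, ...), then keep only the last 2 characters.
"harborv" → "ov".
(Check on "oharvest": → "horaevts" → "ts" ✓)

ov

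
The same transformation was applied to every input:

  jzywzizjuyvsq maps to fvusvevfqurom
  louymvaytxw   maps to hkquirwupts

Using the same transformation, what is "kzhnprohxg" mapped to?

Each output is the input with this applied: shift every letter 4 places backward in the alphabet (wrapping around).
On "kzhnprohxg" that produces "gvdjlnkdtc".

gvdjlnkdtc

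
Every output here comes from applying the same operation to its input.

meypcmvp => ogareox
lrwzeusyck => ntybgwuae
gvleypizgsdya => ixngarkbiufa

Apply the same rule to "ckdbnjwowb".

The transformation: delete the last character, then shift every letter 2 places forward in the alphabet (wrapping around).
On "ckdbnjwowb": the first step gives "ckdbnjwow", and the second then gives "emfdplyqy".

emfdplyqy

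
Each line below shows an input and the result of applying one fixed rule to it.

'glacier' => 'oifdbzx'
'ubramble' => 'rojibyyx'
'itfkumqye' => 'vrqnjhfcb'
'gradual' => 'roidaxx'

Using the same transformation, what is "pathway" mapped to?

vtqmexx

Rule — sort the characters into reverse alphabetical order, then shift every letter 3 places backward in the alphabet (wrapping around).
On "pathway": the first step gives "ywtphaa", and the second then gives "vtqmexx".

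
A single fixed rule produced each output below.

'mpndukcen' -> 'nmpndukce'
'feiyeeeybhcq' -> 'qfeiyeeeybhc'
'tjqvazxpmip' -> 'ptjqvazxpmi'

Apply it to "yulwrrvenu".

uyulwrrven

The transformation: move the last character to the front.
"yulwrrvenu" → "uyulwrrven".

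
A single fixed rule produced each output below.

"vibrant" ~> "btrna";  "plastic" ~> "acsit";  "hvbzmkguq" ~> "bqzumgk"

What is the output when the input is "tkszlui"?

The pattern: delete the first 2 characters, then take characters alternately from the front and the back (1st, last, 2nd, 2nd-last, ...).
On "tkszlui": the first step gives "szlui", and the second then gives "sizul".

sizul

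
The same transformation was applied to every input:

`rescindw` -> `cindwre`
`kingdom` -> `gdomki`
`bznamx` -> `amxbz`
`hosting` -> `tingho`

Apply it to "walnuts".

nutswa

Rule — move the first 3 characters to the end (rotate left by 3), then delete the last character.
Doing the same to "walnuts": "nutswa".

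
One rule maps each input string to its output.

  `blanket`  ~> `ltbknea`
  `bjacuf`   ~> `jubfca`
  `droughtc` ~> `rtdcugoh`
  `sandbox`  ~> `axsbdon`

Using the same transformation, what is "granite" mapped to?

reginta

Each output is the input with this applied: swap each adjacent pair of characters (1↔2, 3↔4, ...), then take characters alternately from the front and the back (1st, last, 2nd, 2nd-last, ...).
Applying both steps to "granite": "rgnatie", then "reginta".
(Check on "droughtc": → "rduohgct" → "rtdcugoh" ✓)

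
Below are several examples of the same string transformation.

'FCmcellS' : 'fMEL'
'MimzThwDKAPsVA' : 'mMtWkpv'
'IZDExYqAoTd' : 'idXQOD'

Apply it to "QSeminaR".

Each output is the input with this applied: flip the case of every letter, then keep every other character starting from the first (positions 1st, 3rd, 5th, ...).
On "QSeminaR" that produces "qEIA".
(Check on "FCmcellS": → "fcMCELLs" → "fMEL" ✓)

qEIA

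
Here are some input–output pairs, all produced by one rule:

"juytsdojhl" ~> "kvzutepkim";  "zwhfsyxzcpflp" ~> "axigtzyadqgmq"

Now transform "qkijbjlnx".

rljkckmoy

The pattern: shift every letter 1 place forward in the alphabet (wrapping around).
"qkijbjlnx" → "rljkckmoy".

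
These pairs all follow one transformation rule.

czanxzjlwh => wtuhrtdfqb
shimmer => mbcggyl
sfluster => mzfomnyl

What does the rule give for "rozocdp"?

litiwxj

In each case the input is transformed by: shift every letter 6 places backward in the alphabet (wrapping around).
So "rozocdp" becomes "litiwxj".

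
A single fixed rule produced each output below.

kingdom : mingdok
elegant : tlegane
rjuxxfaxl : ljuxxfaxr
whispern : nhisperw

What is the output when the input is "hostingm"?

Each output is the input with this applied: swap the first and last characters.
So "hostingm" becomes "mostingh".

mostingh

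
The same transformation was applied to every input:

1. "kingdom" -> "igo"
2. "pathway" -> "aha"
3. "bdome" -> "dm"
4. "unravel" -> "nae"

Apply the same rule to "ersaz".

In each case the input is transformed by: keep every other character starting from the second (positions 2nd, 4th, 6th, ...).
So "ersaz" becomes "ra".

ra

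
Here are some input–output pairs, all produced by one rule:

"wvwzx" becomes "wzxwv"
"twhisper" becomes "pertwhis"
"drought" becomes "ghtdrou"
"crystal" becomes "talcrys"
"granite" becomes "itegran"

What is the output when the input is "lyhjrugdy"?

In each case the input is transformed by: move the last 3 characters to the front (rotate right by 3).
On "lyhjrugdy" that produces "gdylyhjru".

gdylyhjru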